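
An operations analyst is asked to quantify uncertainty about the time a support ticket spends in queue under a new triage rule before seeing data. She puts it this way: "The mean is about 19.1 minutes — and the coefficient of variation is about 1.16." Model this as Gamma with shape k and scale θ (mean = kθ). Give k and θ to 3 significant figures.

k ≈ 0.743, θ ≈ 25.7

For Gamma(k, scale θ): mean = kθ, variance = kθ², so CV = 1/√k.
CV = 1.16, hence k = 1/CV² = 0.743.
Then θ = mean/k = 19.1/0.743 = 25.7.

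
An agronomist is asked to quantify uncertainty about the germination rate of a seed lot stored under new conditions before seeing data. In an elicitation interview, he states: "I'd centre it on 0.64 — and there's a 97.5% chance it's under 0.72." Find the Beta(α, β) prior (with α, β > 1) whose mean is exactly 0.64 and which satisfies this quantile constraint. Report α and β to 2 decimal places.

With mean 0.64 fixed, write α = 0.64s, β = 0.36s where s = α+β.
Need P(θ < 0.72) = 0.975 under Beta(0.64s, 0.36s). Normal approximation: (q−m)/√(m(1−m)/s) ≈ z_{0.975} = 1.96, so s ≈ 0.64·0.36·(1.96)²/(0.72−0.64)² = 138.3.
At s = 138.3: P(θ<0.72) ≈ 0.978. Adjusting to match 0.975 gives s ≈ 130.01.
So α = 0.64·130.01 ≈ 83.20, β = 0.36·130.01 ≈ 46.80.

α ≈ 83.20, β ≈ 46.80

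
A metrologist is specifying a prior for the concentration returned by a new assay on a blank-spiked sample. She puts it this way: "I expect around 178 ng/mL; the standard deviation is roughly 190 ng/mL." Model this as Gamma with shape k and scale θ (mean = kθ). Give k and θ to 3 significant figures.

For Gamma(k, scale θ): mean = kθ, variance = kθ², so CV = 1/√k.
CV = SD/mean = 190/178 = 1.067, hence k = 1/CV² = 0.878.
Then θ = mean/k = 178/0.878 = 203.

k ≈ 0.878, θ ≈ 203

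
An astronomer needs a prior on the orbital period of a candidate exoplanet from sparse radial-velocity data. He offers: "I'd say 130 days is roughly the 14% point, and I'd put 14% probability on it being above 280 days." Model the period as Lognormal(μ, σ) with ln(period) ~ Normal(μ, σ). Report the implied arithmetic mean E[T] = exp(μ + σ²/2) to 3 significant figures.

E[T] ≈ 203 days

If T ~ Lognormal(μ,σ) then ln T ~ Normal(μ,σ), so the p-quantile of ln T is μ + z_p·σ.
ln(130) = 4.868 and ln(280) = 5.635; z_{0.14} = -1.08, z_{0.86} = 1.08.
σ = (5.635 − 4.868)/(1.08 − (-1.08)) = 0.355.
μ = 4.868 − (-1.08)·0.355 = 5.251.
E[T] = exp(μ + σ²/2) = exp(5.251 + 0.0631) = 203 days.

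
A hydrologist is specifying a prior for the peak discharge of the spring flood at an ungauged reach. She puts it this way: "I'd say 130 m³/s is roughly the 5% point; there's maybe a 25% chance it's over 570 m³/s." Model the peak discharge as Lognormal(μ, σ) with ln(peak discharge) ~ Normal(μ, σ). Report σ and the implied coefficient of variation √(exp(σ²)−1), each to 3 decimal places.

If T ~ Lognormal(μ,σ) then ln T ~ Normal(μ,σ), so the p-quantile of ln T is μ + z_p·σ.
ln(130) = 4.868 and ln(570) = 6.346; z_{0.05} = -1.645, z_{0.75} = 0.6745.
σ = (6.346 − 4.868)/(0.6745 − (-1.645)) = 0.637.
μ = 4.868 − (-1.645)·0.637 = 5.916.
CV = √(exp(σ²)−1) = √(exp(0.4061)−1) = 0.708.

σ ≈ 0.637, CV ≈ 0.708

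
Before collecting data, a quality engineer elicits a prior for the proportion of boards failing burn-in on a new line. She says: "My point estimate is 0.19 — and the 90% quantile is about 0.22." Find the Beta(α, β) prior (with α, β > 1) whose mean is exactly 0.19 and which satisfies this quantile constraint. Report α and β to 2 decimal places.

α ≈ 54.84, β ≈ 233.79

With mean 0.19 fixed, write α = 0.19s, β = 0.81s where s = α+β.
Need P(θ < 0.22) = 0.9 under Beta(0.19s, 0.81s). Normal approximation: (q−m)/√(m(1−m)/s) ≈ z_{0.9} = 1.28, so s ≈ 0.19·0.81·(1.28)²/(0.22−0.19)² = 280.8.
At s = 280.8: P(θ<0.22) ≈ 0.897. Adjusting to match 0.9 gives s ≈ 288.63.
So α = 0.19·288.63 ≈ 54.84, β = 0.81·288.63 ≈ 233.79.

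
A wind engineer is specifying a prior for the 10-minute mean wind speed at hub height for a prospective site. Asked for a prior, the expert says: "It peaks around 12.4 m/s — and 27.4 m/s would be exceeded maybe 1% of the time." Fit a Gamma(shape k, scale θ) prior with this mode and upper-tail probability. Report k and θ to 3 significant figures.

k ≈ 8.66, θ ≈ 1.62

Gamma(k,θ) with k>1 has mode (k−1)θ, so θ = 12.4/(k−1).
Need P(X < 27.4) = 0.99 with θ tied to k this way. Start at k = 2, θ = 12.4: P(X<27.4) ≈ 0.648.
Too low — raise k to concentrate. Iterating converges to k ≈ 8.66.
Then θ = 12.4/(8.66−1) ≈ 1.62.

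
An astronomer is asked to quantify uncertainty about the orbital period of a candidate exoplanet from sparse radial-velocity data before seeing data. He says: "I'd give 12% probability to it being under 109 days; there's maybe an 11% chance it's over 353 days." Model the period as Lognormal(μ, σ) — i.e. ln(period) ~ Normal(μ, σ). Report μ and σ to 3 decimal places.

μ ≈ 5.266, σ ≈ 0.489

If T ~ Lognormal(μ,σ) then ln T ~ Normal(μ,σ), so the p-quantile of ln T is μ + z_p·σ.
ln(109) = 4.691 and ln(353) = 5.866; z_{0.12} = -1.175, z_{0.89} = 1.227.
σ = (5.866 − 4.691)/(1.227 − (-1.175)) = 0.489.
μ = 4.691 − (-1.175)·0.489 = 5.266.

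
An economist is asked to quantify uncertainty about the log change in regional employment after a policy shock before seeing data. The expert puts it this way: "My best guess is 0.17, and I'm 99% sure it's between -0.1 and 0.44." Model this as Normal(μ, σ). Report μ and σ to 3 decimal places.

μ = 0.170, σ = 0.105

A symmetric 99% interval runs μ ± z·σ with z = 2.576.
Half-width = 0.27, so σ = 0.27/2.576 = 0.105.
μ is the stated best guess, 0.170.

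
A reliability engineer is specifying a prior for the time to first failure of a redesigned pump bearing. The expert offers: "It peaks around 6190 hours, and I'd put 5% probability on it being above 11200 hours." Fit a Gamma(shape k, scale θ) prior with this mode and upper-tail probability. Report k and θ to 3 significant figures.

Gamma(k,θ) with k>1 has mode (k−1)θ, so θ = 6190/(k−1).
Need P(X < 11200) = 0.95 with θ tied to k this way. Start at k = 2, θ = 6190: P(X<11200) ≈ 0.540.
Too low — raise k to concentrate. Iterating converges to k ≈ 8.92.
Then θ = 6190/(8.92−1) ≈ 781.

k ≈ 8.92, θ ≈ 781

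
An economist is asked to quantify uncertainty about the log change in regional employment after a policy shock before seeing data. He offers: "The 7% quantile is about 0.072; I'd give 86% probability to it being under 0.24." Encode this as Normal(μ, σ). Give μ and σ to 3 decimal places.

μ = 0.169, σ = 0.066

For Normal(μ,σ), the p-quantile is μ + z_p·σ. Here z_{0.07} = -1.476, z_{0.86} = 1.08.
So 0.072 = μ − 1.476σ and 0.24 = μ + 1.08σ.
Subtracting: σ = (0.24 − 0.072)/(1.08 − (-1.476)) = 0.066.
Then μ = 0.072 − (-1.476)·0.066 = 0.169.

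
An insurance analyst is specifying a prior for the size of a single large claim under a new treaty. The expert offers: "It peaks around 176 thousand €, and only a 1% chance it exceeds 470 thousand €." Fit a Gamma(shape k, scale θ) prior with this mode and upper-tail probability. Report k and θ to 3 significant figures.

Gamma(k,θ) with k>1 has mode (k−1)θ, so θ = 176/(k−1).
Need P(X < 470) = 0.99 with θ tied to k this way. Start at k = 2, θ = 176: P(X<470) ≈ 0.746.
Too low — raise k to concentrate. Iterating converges to k ≈ 5.79.
Then θ = 176/(5.79−1) ≈ 36.7.

k ≈ 5.79, θ ≈ 36.7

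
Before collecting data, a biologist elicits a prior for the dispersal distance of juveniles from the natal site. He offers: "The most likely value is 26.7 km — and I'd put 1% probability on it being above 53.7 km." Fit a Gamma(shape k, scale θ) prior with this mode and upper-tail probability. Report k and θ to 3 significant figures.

Gamma(k,θ) with k>1 has mode (k−1)θ, so θ = 26.7/(k−1).
Need P(X < 53.7) = 0.99 with θ tied to k this way. Start at k = 2, θ = 26.7: P(X<53.7) ≈ 0.597.
Too low — raise k to concentrate. Iterating converges to k ≈ 11.
Then θ = 26.7/(11−1) ≈ 2.66.

k ≈ 11, θ ≈ 2.66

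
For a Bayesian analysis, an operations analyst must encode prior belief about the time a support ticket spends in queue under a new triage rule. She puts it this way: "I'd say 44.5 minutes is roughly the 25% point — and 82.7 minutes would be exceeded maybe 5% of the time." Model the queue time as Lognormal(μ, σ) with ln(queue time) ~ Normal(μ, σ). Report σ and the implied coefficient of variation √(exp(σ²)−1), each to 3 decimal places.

If T ~ Lognormal(μ,σ) then ln T ~ Normal(μ,σ), so the p-quantile of ln T is μ + z_p·σ.
ln(44.5) = 3.795 and ln(82.7) = 4.415; z_{0.25} = -0.6745, z_{0.95} = 1.645.
σ = (4.415 − 3.795)/(1.645 − (-0.6745)) = 0.267.
μ = 3.795 − (-0.6745)·0.267 = 3.976.
CV = √(exp(σ²)−1) = √(exp(0.0714)−1) = 0.272.

σ ≈ 0.267, CV ≈ 0.272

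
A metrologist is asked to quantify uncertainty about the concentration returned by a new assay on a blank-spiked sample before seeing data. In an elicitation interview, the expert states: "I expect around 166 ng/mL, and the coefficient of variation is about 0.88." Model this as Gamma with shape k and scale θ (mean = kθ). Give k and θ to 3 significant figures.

For Gamma(k, scale θ): mean = kθ, variance = kθ², so CV = 1/√k.
CV = 0.88, hence k = 1/CV² = 1.29.
Then θ = mean/k = 166/1.29 = 129.

k ≈ 1.29, θ ≈ 129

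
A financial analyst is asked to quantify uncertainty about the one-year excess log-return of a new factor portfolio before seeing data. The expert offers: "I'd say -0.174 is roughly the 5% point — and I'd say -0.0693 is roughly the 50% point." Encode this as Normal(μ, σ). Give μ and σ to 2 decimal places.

μ = -0.07, σ = 0.06

The p-quantile of Normal(μ,σ) is μ + z_p·σ, with z_{0.05} = -1.645 and z_{0.5} = 0.
Eliminate σ: μ = (z₂·x₁ − z₁·x₂)/(z₂ − z₁) = (0·-0.174 − (-1.645)·-0.0693)/1.645 = -0.07.
Then σ = (x₂ − x₁)/(z₂ − z₁) = (-0.0693 − -0.174)/1.645 = 0.06.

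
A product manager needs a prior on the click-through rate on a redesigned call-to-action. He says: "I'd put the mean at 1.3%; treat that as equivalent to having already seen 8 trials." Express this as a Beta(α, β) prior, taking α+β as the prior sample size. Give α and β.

Under the effective-sample-size interpretation, Beta(α, β) has prior mean α/(α+β) and prior sample size α+β.
So α+β = 8 and α/(α+β) = 0.013, giving α = 0.013·8 = 0.104 and β = 8 − 0.104 = 7.896.

α = 0.104, β = 7.896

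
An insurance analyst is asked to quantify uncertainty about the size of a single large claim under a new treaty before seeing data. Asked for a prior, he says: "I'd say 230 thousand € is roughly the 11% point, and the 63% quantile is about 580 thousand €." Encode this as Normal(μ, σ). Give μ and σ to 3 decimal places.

The p-quantile of Normal(μ,σ) is μ + z_p·σ, with z_{0.11} = -1.227 and z_{0.63} = 0.3319.
Eliminate σ: μ = (z₂·x₁ − z₁·x₂)/(z₂ − z₁) = (0.3319·230 − (-1.227)·580)/1.558 = 505.468.
Then σ = (x₂ − x₁)/(z₂ − z₁) = (580 − 230)/1.558 = 224.592.

μ = 505.468, σ = 224.592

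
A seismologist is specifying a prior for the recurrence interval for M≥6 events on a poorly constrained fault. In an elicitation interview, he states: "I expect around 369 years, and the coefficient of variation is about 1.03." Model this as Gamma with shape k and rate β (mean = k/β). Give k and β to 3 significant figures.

For Gamma(k, rate β): mean = k/β, variance = k/β², so CV = 1/√k.
CV = 1.03, hence k = 1/CV² = 0.943.
Then β = k/mean = 0.943/369 = 0.00255.

k ≈ 0.943, β ≈ 0.00255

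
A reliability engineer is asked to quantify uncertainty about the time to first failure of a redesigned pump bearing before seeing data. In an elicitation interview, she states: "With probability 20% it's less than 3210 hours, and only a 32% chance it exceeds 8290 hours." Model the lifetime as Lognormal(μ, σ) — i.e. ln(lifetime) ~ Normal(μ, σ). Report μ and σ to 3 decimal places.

μ ≈ 8.684, σ ≈ 0.725

If T ~ Lognormal(μ,σ) then ln T ~ Normal(μ,σ), so the p-quantile of ln T is μ + z_p·σ.
ln(3210) = 8.074 and ln(8290) = 9.023; z_{0.2} = -0.8416, z_{0.68} = 0.4677.
σ = (9.023 − 8.074)/(0.4677 − (-0.8416)) = 0.725.
μ = 8.074 − (-0.8416)·0.725 = 8.684.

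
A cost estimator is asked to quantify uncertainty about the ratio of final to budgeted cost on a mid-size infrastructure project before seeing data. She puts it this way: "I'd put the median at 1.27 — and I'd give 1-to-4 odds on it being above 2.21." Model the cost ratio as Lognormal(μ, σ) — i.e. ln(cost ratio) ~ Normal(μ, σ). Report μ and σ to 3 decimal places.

μ ≈ 0.239, σ ≈ 0.658

If T ~ Lognormal(μ,σ) then ln T ~ Normal(μ,σ), so the p-quantile of ln T is μ + z_p·σ.
ln(1.27) = 0.239 and ln(2.21) = 0.793; z_{0.5} = 0, z_{0.8} = 0.8416.
σ = (0.793 − 0.239)/(0.8416 − (0)) = 0.658.
μ = 0.239 − (0)·0.658 = 0.239.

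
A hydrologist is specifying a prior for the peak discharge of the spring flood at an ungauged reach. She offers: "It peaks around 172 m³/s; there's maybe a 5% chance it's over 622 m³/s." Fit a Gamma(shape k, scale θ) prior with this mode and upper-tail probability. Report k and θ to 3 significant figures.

k ≈ 2.55, θ ≈ 111

Gamma(k,θ) with k>1 has mode (k−1)θ, so θ = 172/(k−1).
Need P(X < 622) = 0.95 with θ tied to k this way. Start at k = 2, θ = 172: P(X<622) ≈ 0.876.
Too low — raise k to concentrate. Iterating converges to k ≈ 2.55.
Then θ = 172/(2.55−1) ≈ 111.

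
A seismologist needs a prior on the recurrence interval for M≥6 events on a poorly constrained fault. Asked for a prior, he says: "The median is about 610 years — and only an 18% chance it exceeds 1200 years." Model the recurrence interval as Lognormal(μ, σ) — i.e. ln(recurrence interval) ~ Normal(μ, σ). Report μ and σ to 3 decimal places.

If T ~ Lognormal(μ,σ) then ln T ~ Normal(μ,σ), so the p-quantile of ln T is μ + z_p·σ.
ln(610) = 6.413 and ln(1200) = 7.09; z_{0.5} = 0, z_{0.82} = 0.9154.
σ = (7.09 − 6.413)/(0.9154 − (0)) = 0.739.
μ = 6.413 − (0)·0.739 = 6.413.

μ ≈ 6.413, σ ≈ 0.739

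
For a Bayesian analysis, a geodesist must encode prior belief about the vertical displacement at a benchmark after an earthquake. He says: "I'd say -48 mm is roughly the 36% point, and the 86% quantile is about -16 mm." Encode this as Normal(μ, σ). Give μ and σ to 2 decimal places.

μ = -40.03, σ = 22.24

The p-quantile of Normal(μ,σ) is μ + z_p·σ, with z_{0.36} = -0.3585 and z_{0.86} = 1.08.
Eliminate σ: μ = (z₂·x₁ − z₁·x₂)/(z₂ − z₁) = (1.08·-48 − (-0.3585)·-16)/1.439 = -40.03.
Then σ = (x₂ − x₁)/(z₂ − z₁) = (-16 − -48)/1.439 = 22.24.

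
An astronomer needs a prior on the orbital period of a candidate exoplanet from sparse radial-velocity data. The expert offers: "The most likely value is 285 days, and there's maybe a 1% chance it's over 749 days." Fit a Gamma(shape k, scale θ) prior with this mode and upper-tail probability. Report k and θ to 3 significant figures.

k ≈ 5.97, θ ≈ 57.3

Gamma(k,θ) with k>1 has mode (k−1)θ, so θ = 285/(k−1).
Need P(X < 749) = 0.99 with θ tied to k this way. Start at k = 2, θ = 285: P(X<749) ≈ 0.738.
Too low — raise k to concentrate. Iterating converges to k ≈ 5.97.
Then θ = 285/(5.97−1) ≈ 57.3.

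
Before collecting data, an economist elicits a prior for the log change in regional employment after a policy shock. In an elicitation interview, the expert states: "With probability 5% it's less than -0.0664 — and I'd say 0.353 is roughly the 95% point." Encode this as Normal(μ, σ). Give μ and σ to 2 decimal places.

μ = 0.14, σ = 0.13

The p-quantile of Normal(μ,σ) is μ + z_p·σ, with z_{0.05} = -1.645 and z_{0.95} = 1.645.
Eliminate σ: μ = (z₂·x₁ − z₁·x₂)/(z₂ − z₁) = (1.645·-0.0664 − (-1.645)·0.353)/3.29 = 0.14.
Then σ = (x₂ − x₁)/(z₂ − z₁) = (0.353 − -0.0664)/3.29 = 0.13.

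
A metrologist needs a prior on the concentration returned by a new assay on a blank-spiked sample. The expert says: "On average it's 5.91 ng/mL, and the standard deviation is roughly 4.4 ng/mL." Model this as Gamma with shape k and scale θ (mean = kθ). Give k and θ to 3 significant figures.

For Gamma(k, scale θ): mean = kθ, variance = kθ², so CV = 1/√k.
CV = SD/mean = 4.4/5.91 = 0.7445, hence k = 1/CV² = 1.8.
Then θ = mean/k = 5.91/1.8 = 3.28.

k ≈ 1.8, θ ≈ 3.28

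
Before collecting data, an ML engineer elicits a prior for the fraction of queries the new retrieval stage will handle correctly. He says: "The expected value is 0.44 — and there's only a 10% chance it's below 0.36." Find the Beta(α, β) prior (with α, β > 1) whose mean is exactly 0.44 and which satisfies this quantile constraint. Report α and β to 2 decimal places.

With mean 0.44 fixed, write α = 0.44s, β = 0.56s where s = α+β.
Need P(θ < 0.36) = 0.1 under Beta(0.44s, 0.56s). Normal approximation: (q−m)/√(m(1−m)/s) ≈ z_{0.1} = -1.28, so s ≈ 0.44·0.56·(-1.28)²/(0.36−0.44)² = 63.2.
At s = 63.2: P(θ<0.36) ≈ 0.098. Adjusting to match 0.1 gives s ≈ 62.22.
So α = 0.44·62.22 ≈ 27.38, β = 0.56·62.22 ≈ 34.84.

α ≈ 27.38, β ≈ 34.84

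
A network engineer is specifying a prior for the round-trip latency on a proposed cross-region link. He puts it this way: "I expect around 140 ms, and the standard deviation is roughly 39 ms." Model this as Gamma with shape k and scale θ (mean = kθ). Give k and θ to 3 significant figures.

For Gamma(k, scale θ): mean = kθ, variance = kθ², so CV = 1/√k.
CV = SD/mean = 39/140 = 0.2786, hence k = 1/CV² = 12.9.
Then θ = mean/k = 140/12.9 = 10.9.

k ≈ 12.9, θ ≈ 10.9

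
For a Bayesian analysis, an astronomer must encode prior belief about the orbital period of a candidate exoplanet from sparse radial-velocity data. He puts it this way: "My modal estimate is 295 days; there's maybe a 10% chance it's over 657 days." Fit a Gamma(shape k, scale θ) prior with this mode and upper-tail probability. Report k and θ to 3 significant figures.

k ≈ 4, θ ≈ 98.4

Gamma(k,θ) with k>1 has mode (k−1)θ, so θ = 295/(k−1).
Need P(X < 657) = 0.9 with θ tied to k this way. Start at k = 2, θ = 295: P(X<657) ≈ 0.652.
Too low — raise k to concentrate. Iterating converges to k ≈ 4.
Then θ = 295/(4−1) ≈ 98.4.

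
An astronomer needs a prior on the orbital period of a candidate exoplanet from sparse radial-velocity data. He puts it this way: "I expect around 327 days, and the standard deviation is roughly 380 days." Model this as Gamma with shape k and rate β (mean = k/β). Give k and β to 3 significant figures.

For Gamma(k, rate β): mean = k/β, variance = k/β², so CV = 1/√k.
CV = SD/mean = 380/327 = 1.162, hence k = 1/CV² = 0.741.
Then β = k/mean = 0.741/327 = 0.00226.

k ≈ 0.741, β ≈ 0.00226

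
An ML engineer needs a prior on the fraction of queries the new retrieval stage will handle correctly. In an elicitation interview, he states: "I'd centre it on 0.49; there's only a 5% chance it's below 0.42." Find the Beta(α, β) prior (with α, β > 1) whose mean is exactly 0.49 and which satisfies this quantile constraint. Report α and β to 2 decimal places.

α ≈ 67.03, β ≈ 69.77

With mean 0.49 fixed, write α = 0.49s, β = 0.51s where s = α+β.
Need P(θ < 0.42) = 0.05 under Beta(0.49s, 0.51s). Normal approximation: (q−m)/√(m(1−m)/s) ≈ z_{0.05} = -1.64, so s ≈ 0.49·0.51·(-1.64)²/(0.42−0.49)² = 138.0.
At s = 138.0: P(θ<0.42) ≈ 0.049. Adjusting to match 0.05 gives s ≈ 136.79.
So α = 0.49·136.79 ≈ 67.03, β = 0.51·136.79 ≈ 69.77.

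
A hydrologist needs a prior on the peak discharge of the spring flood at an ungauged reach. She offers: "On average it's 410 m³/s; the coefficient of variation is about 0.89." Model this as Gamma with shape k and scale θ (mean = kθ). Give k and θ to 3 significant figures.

For Gamma(k, scale θ): mean = kθ, variance = kθ², so CV = 1/√k.
CV = 0.89, hence k = 1/CV² = 1.26.
Then θ = mean/k = 410/1.26 = 325.

k ≈ 1.26, θ ≈ 325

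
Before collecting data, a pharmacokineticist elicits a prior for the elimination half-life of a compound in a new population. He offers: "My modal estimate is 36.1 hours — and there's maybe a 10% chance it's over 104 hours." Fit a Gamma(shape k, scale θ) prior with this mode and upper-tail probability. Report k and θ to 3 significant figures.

k ≈ 2.7, θ ≈ 21.2

Gamma(k,θ) with k>1 has mode (k−1)θ, so θ = 36.1/(k−1).
Need P(X < 104) = 0.9 with θ tied to k this way. Start at k = 2, θ = 36.1: P(X<104) ≈ 0.782.
Too low — raise k to concentrate. Iterating converges to k ≈ 2.7.
Then θ = 36.1/(2.7−1) ≈ 21.2.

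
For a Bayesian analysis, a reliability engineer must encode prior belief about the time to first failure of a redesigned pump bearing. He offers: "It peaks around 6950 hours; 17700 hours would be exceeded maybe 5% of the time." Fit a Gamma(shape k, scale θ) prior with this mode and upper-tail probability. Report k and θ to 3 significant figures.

k ≈ 4.1, θ ≈ 2240

Gamma(k,θ) with k>1 has mode (k−1)θ, so θ = 6950/(k−1).
Need P(X < 17700) = 0.95 with θ tied to k this way. Start at k = 2, θ = 6950: P(X<17700) ≈ 0.722.
Too low — raise k to concentrate. Iterating converges to k ≈ 4.1.
Then θ = 6950/(4.1−1) ≈ 2240.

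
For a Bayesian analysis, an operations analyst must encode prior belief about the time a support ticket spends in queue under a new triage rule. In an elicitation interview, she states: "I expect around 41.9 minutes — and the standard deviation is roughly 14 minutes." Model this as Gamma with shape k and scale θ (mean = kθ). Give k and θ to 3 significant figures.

k ≈ 8.96, θ ≈ 4.68

For Gamma(k, scale θ): mean = kθ, variance = kθ², so CV = 1/√k.
CV = SD/mean = 14/41.9 = 0.3341, hence k = 1/CV² = 8.96.
Then θ = mean/k = 41.9/8.96 = 4.68.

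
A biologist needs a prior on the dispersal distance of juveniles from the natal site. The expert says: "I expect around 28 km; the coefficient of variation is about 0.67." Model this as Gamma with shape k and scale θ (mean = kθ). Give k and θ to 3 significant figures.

For Gamma(k, scale θ): mean = kθ, variance = kθ², so CV = 1/√k.
CV = 0.67, hence k = 1/CV² = 2.23.
Then θ = mean/k = 28/2.23 = 12.6.

k ≈ 2.23, θ ≈ 12.6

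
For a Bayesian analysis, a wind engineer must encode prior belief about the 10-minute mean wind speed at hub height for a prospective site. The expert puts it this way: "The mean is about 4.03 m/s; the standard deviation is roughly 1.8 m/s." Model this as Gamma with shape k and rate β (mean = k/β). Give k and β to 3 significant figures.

For Gamma(k, rate β): mean = k/β, variance = k/β², so CV = 1/√k.
CV = SD/mean = 1.8/4.03 = 0.4467, hence k = 1/CV² = 5.01.
Then β = k/mean = 5.01/4.03 = 1.24.

k ≈ 5.01, β ≈ 1.24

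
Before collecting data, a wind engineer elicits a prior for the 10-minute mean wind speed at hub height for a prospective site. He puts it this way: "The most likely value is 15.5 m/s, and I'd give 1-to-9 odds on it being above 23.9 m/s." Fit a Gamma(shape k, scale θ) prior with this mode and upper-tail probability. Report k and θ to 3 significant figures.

k ≈ 11, θ ≈ 1.56

Gamma(k,θ) with k>1 has mode (k−1)θ, so θ = 15.5/(k−1).
Need P(X < 23.9) = 0.9 with θ tied to k this way. Start at k = 2, θ = 15.5: P(X<23.9) ≈ 0.456.
Too low — raise k to concentrate. Iterating converges to k ≈ 11.
Then θ = 15.5/(11−1) ≈ 1.56.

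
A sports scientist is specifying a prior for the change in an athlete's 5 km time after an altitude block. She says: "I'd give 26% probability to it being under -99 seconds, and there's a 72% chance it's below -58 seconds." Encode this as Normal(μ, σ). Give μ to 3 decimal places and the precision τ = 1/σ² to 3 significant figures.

The p-quantile of Normal(μ,σ) is μ + z_p·σ, with z_{0.26} = -0.6433 and z_{0.72} = 0.5828.
Eliminate σ: μ = (z₂·x₁ − z₁·x₂)/(z₂ − z₁) = (0.5828·-99 − (-0.6433)·-58)/1.226 = -77.488.
Then σ = (x₂ − x₁)/(z₂ − z₁) = (-58 − -99)/1.226 = 33.437.
Precision τ = 1/σ² = 1/33.44² = 0.000894.

μ = -77.488, τ = 0.000894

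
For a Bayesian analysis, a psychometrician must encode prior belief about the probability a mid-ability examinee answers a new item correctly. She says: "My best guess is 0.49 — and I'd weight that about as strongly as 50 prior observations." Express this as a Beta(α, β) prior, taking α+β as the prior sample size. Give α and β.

Under the effective-sample-size interpretation, Beta(α, β) has prior mean α/(α+β) and prior sample size α+β.
So α+β = 50 and α/(α+β) = 0.49, giving α = 0.49·50 = 24.5 and β = 50 − 24.5 = 25.5.

α = 24.5, β = 25.5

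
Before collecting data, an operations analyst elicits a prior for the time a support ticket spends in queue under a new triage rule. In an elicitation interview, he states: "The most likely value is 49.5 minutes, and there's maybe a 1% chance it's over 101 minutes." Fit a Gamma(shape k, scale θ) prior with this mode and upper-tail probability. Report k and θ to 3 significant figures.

Gamma(k,θ) with k>1 has mode (k−1)θ, so θ = 49.5/(k−1).
Need P(X < 101) = 0.99 with θ tied to k this way. Start at k = 2, θ = 49.5: P(X<101) ≈ 0.605.
Too low — raise k to concentrate. Iterating converges to k ≈ 10.6.
Then θ = 49.5/(10.6−1) ≈ 5.15.

k ≈ 10.6, θ ≈ 5.15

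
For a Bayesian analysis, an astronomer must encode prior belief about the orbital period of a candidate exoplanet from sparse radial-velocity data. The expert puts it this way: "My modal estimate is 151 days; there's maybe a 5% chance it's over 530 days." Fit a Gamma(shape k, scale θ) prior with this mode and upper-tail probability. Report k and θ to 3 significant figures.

Gamma(k,θ) with k>1 has mode (k−1)θ, so θ = 151/(k−1).
Need P(X < 530) = 0.95 with θ tied to k this way. Start at k = 2, θ = 151: P(X<530) ≈ 0.865.
Too low — raise k to concentrate. Iterating converges to k ≈ 2.64.
Then θ = 151/(2.64−1) ≈ 92.2.

k ≈ 2.64, θ ≈ 92.2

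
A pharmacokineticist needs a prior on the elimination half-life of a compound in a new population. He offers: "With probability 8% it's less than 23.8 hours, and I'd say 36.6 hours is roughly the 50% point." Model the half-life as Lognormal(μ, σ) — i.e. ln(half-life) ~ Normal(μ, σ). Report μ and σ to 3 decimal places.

If T ~ Lognormal(μ,σ) then ln T ~ Normal(μ,σ), so the p-quantile of ln T is μ + z_p·σ.
ln(23.8) = 3.17 and ln(36.6) = 3.6; z_{0.08} = -1.405, z_{0.5} = 0.
σ = (3.6 − 3.17)/(0 − (-1.405)) = 0.306.
μ = 3.17 − (-1.405)·0.306 = 3.600.

μ ≈ 3.600, σ ≈ 0.306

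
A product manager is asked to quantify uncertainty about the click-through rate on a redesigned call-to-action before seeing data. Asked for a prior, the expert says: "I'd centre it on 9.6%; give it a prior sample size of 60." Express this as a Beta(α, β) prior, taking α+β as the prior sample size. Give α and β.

Under the effective-sample-size interpretation, Beta(α, β) has prior mean α/(α+β) and prior sample size α+β.
So α+β = 60 and α/(α+β) = 0.096, giving α = 0.096·60 = 5.76 and β = 60 − 5.76 = 54.24.

α = 5.76, β = 54.24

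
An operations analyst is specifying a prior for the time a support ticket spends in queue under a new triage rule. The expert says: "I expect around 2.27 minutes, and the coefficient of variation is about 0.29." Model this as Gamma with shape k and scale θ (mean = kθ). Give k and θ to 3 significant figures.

k ≈ 11.9, θ ≈ 0.191

For Gamma(k, scale θ): mean = kθ, variance = kθ², so CV = 1/√k.
CV = 0.29, hence k = 1/CV² = 11.9.
Then θ = mean/k = 2.27/11.9 = 0.191.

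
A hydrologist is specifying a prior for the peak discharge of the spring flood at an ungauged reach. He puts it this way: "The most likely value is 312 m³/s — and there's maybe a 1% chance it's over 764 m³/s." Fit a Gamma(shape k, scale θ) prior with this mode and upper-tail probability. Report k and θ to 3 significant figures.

Gamma(k,θ) with k>1 has mode (k−1)θ, so θ = 312/(k−1).
Need P(X < 764) = 0.99 with θ tied to k this way. Start at k = 2, θ = 312: P(X<764) ≈ 0.702.
Too low — raise k to concentrate. Iterating converges to k ≈ 6.88.
Then θ = 312/(6.88−1) ≈ 53.1.

k ≈ 6.88, θ ≈ 53.1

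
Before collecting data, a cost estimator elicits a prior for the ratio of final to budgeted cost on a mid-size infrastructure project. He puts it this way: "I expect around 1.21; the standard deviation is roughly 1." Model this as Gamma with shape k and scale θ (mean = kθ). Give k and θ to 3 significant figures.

k ≈ 1.46, θ ≈ 0.826

For Gamma(k, scale θ): mean = kθ, variance = kθ², so CV = 1/√k.
CV = SD/mean = 1/1.21 = 0.8264, hence k = 1/CV² = 1.46.
Then θ = mean/k = 1.21/1.46 = 0.826.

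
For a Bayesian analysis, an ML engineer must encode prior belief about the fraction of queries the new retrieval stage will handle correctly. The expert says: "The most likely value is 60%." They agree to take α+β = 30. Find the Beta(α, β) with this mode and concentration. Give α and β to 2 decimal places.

For α,β > 1 the Beta mode is (α−1)/(α+β−2). With α+β = 30, the mode is (α−1)/28.
Set (α−1)/28 = 0.6 → α = 1 + 0.6·28 = 17.80.
β = 30 − α = 12.20.

α = 17.80, β = 12.20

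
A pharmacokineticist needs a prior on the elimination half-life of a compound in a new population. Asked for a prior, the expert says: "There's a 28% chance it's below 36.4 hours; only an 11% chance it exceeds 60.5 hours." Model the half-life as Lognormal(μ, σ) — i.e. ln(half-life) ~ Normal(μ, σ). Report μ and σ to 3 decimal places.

If T ~ Lognormal(μ,σ) then ln T ~ Normal(μ,σ), so the p-quantile of ln T is μ + z_p·σ.
ln(36.4) = 3.595 and ln(60.5) = 4.103; z_{0.28} = -0.5828, z_{0.89} = 1.227.
σ = (4.103 − 3.595)/(1.227 − (-0.5828)) = 0.281.
μ = 3.595 − (-0.5828)·0.281 = 3.758.

μ ≈ 3.758, σ ≈ 0.281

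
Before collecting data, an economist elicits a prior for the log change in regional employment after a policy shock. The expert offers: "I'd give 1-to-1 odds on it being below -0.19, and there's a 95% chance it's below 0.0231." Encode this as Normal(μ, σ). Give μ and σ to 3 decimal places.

μ = -0.190, σ = 0.130

The p-quantile of Normal(μ,σ) is μ + z_p·σ, with z_{0.5} = 0 and z_{0.95} = 1.645.
Eliminate σ: μ = (z₂·x₁ − z₁·x₂)/(z₂ − z₁) = (1.645·-0.19 − (0)·0.0231)/1.645 = -0.190.
Then σ = (x₂ − x₁)/(z₂ − z₁) = (0.0231 − -0.19)/1.645 = 0.130.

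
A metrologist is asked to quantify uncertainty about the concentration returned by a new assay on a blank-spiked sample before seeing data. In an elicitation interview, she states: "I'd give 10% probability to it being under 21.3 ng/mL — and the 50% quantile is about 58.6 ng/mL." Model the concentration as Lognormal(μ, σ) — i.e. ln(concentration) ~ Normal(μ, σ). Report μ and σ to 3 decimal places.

μ ≈ 4.071, σ ≈ 0.790

If T ~ Lognormal(μ,σ) then ln T ~ Normal(μ,σ), so the p-quantile of ln T is μ + z_p·σ.
ln(21.3) = 3.059 and ln(58.6) = 4.071; z_{0.1} = -1.282, z_{0.5} = 0.
σ = (4.071 − 3.059)/(0 − (-1.282)) = 0.790.
μ = 3.059 − (-1.282)·0.790 = 4.071.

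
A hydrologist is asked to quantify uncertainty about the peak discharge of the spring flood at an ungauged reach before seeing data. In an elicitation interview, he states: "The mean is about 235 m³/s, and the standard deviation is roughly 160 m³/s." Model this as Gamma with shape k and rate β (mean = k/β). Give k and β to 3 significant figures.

k ≈ 2.16, β ≈ 0.00918

For Gamma(k, rate β): mean = k/β, variance = k/β², so CV = 1/√k.
CV = SD/mean = 160/235 = 0.6809, hence k = 1/CV² = 2.16.
Then β = k/mean = 2.16/235 = 0.00918.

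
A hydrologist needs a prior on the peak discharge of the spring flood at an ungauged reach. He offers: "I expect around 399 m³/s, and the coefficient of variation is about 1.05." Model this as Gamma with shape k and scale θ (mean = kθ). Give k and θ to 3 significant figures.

k ≈ 0.907, θ ≈ 440

For Gamma(k, scale θ): mean = kθ, variance = kθ², so CV = 1/√k.
CV = 1.05, hence k = 1/CV² = 0.907.
Then θ = mean/k = 399/0.907 = 440.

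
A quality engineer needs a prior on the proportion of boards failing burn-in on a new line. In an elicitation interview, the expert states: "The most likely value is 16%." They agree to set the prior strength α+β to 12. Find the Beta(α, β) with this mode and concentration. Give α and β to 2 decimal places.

For α,β > 1 the Beta mode is (α−1)/(α+β−2). With α+β = 12, the mode is (α−1)/10.
Set (α−1)/10 = 0.16 → α = 1 + 0.16·10 = 2.60.
β = 12 − α = 9.40.

α = 2.60, β = 9.40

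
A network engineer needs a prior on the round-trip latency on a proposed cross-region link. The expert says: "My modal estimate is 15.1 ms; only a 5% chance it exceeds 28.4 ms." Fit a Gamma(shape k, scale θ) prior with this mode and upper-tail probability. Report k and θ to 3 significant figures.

k ≈ 7.97, θ ≈ 2.17

Gamma(k,θ) with k>1 has mode (k−1)θ, so θ = 15.1/(k−1).
Need P(X < 28.4) = 0.95 with θ tied to k this way. Start at k = 2, θ = 15.1: P(X<28.4) ≈ 0.561.
Too low — raise k to concentrate. Iterating converges to k ≈ 7.97.
Then θ = 15.1/(7.97−1) ≈ 2.17.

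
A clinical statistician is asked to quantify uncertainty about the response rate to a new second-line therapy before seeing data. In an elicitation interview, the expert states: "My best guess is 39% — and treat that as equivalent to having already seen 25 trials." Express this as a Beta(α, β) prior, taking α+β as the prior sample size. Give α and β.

Under the effective-sample-size interpretation, Beta(α, β) has prior mean α/(α+β) and prior sample size α+β.
So α+β = 25 and α/(α+β) = 0.39, giving α = 0.39·25 = 9.75 and β = 25 − 9.75 = 15.25.

α = 9.75, β = 15.25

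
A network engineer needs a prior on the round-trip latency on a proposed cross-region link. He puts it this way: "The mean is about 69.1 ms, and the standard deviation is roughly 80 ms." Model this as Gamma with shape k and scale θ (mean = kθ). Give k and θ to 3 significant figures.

For Gamma(k, scale θ): mean = kθ, variance = kθ², so CV = 1/√k.
CV = SD/mean = 80/69.1 = 1.158, hence k = 1/CV² = 0.746.
Then θ = mean/k = 69.1/0.746 = 92.6.

k ≈ 0.746, θ ≈ 92.6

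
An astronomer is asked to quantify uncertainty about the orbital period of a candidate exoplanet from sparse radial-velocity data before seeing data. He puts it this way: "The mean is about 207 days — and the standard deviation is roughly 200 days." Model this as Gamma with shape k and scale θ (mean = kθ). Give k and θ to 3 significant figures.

k ≈ 1.07, θ ≈ 193

For Gamma(k, scale θ): mean = kθ, variance = kθ², so CV = 1/√k.
CV = SD/mean = 200/207 = 0.9662, hence k = 1/CV² = 1.07.
Then θ = mean/k = 207/1.07 = 193.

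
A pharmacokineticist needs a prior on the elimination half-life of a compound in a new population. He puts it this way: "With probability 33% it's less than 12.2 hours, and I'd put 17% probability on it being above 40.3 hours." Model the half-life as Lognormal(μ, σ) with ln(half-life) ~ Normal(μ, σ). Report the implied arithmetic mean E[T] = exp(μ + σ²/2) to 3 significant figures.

If T ~ Lognormal(μ,σ) then ln T ~ Normal(μ,σ), so the p-quantile of ln T is μ + z_p·σ.
ln(12.2) = 2.501 and ln(40.3) = 3.696; z_{0.33} = -0.4399, z_{0.83} = 0.9542.
σ = (3.696 − 2.501)/(0.9542 − (-0.4399)) = 0.857.
μ = 2.501 − (-0.4399)·0.857 = 2.879.
E[T] = exp(μ + σ²/2) = exp(2.879 + 0.3673) = 25.7 hours.

E[T] ≈ 25.7 hours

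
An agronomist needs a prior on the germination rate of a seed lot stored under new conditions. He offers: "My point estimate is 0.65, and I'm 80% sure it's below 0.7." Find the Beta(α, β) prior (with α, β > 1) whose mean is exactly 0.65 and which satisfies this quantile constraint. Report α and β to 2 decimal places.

α ≈ 42.64, β ≈ 22.96

With mean 0.65 fixed, write α = 0.65s, β = 0.35s where s = α+β.
Need P(θ < 0.7) = 0.8 under Beta(0.65s, 0.35s). Normal approximation: (q−m)/√(m(1−m)/s) ≈ z_{0.8} = 0.842, so s ≈ 0.65·0.35·(0.842)²/(0.7−0.65)² = 64.5.
At s = 64.5: P(θ<0.7) ≈ 0.798. Adjusting to match 0.8 gives s ≈ 65.60.
So α = 0.65·65.60 ≈ 42.64, β = 0.35·65.60 ≈ 22.96.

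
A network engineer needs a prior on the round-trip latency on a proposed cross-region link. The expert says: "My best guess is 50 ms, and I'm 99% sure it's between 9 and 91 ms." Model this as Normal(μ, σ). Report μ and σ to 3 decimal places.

A symmetric 99% interval runs μ ± z·σ with z = 2.576.
Half-width = 41, so σ = 41/2.576 = 15.917.
μ is the stated best guess, 50.000.

μ = 50.000, σ = 15.917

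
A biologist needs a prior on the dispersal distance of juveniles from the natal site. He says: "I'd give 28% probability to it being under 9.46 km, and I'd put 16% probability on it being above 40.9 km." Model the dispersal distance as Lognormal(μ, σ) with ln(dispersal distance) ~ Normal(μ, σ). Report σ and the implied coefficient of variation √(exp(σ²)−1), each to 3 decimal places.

σ ≈ 0.928, CV ≈ 1.169

If T ~ Lognormal(μ,σ) then ln T ~ Normal(μ,σ), so the p-quantile of ln T is μ + z_p·σ.
ln(9.46) = 2.247 and ln(40.9) = 3.711; z_{0.28} = -0.5828, z_{0.84} = 0.9945.
σ = (3.711 − 2.247)/(0.9945 − (-0.5828)) = 0.928.
μ = 2.247 − (-0.5828)·0.928 = 2.788.
CV = √(exp(σ²)−1) = √(exp(0.8616)−1) = 1.169.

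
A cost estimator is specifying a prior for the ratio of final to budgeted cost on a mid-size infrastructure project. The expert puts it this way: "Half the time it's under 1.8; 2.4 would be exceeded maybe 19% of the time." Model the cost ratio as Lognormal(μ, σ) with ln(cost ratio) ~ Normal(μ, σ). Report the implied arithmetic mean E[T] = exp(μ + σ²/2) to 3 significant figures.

E[T] ≈ 1.9

If T ~ Lognormal(μ,σ) then ln T ~ Normal(μ,σ), so the p-quantile of ln T is μ + z_p·σ.
ln(1.8) = 0.5878 and ln(2.4) = 0.8755; z_{0.5} = 0, z_{0.81} = 0.8779.
σ = (0.8755 − 0.5878)/(0.8779 − (0)) = 0.328.
μ = 0.5878 − (0)·0.328 = 0.588.
E[T] = exp(μ + σ²/2) = exp(0.588 + 0.0537) = 1.9.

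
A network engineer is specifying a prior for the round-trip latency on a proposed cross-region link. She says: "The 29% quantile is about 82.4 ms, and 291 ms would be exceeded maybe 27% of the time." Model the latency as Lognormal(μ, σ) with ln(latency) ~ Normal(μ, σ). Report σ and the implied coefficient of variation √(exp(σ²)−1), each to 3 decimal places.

σ ≈ 1.082, CV ≈ 1.491

If T ~ Lognormal(μ,σ) then ln T ~ Normal(μ,σ), so the p-quantile of ln T is μ + z_p·σ.
ln(82.4) = 4.412 and ln(291) = 5.673; z_{0.29} = -0.5534, z_{0.73} = 0.6128.
σ = (5.673 − 4.412)/(0.6128 − (-0.5534)) = 1.082.
μ = 4.412 − (-0.5534)·1.082 = 5.010.
CV = √(exp(σ²)−1) = √(exp(1.1706)−1) = 1.491.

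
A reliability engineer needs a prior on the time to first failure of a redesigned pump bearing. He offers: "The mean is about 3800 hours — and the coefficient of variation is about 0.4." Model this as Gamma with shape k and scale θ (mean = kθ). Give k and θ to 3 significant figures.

k ≈ 6.25, θ ≈ 608

For Gamma(k, scale θ): mean = kθ, variance = kθ², so CV = 1/√k.
CV = 0.4, hence k = 1/CV² = 6.25.
Then θ = mean/k = 3800/6.25 = 608.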